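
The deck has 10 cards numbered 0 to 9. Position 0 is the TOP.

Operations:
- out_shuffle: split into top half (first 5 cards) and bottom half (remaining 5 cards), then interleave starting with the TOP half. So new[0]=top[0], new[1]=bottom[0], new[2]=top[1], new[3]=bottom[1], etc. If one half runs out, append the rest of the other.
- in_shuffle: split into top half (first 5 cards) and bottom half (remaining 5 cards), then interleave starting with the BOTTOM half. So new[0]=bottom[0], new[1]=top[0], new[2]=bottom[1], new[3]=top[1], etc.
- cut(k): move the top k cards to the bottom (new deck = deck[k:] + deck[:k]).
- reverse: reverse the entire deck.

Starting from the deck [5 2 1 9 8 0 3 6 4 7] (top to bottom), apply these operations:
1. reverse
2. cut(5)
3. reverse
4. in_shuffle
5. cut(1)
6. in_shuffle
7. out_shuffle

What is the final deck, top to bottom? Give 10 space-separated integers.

After op 1 (reverse): [7 4 6 3 0 8 9 1 2 5]
After op 2 (cut(5)): [8 9 1 2 5 7 4 6 3 0]
After op 3 (reverse): [0 3 6 4 7 5 2 1 9 8]
After op 4 (in_shuffle): [5 0 2 3 1 6 9 4 8 7]
After op 5 (cut(1)): [0 2 3 1 6 9 4 8 7 5]
After op 6 (in_shuffle): [9 0 4 2 8 3 7 1 5 6]
After op 7 (out_shuffle): [9 3 0 7 4 1 2 5 8 6]

Answer: 9 3 0 7 4 1 2 5 8 6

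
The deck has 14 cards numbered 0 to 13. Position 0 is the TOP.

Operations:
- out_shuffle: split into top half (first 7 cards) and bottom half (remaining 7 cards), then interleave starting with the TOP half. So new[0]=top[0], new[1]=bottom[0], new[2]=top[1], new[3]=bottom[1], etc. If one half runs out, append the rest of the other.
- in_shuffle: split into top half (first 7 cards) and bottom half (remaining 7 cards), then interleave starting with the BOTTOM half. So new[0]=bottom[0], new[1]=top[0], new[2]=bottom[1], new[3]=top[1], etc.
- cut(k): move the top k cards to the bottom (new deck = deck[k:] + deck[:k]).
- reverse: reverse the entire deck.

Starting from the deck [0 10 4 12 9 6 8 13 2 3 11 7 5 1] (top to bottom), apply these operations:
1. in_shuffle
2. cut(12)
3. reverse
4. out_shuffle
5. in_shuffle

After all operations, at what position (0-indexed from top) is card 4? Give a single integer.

After op 1 (in_shuffle): [13 0 2 10 3 4 11 12 7 9 5 6 1 8]
After op 2 (cut(12)): [1 8 13 0 2 10 3 4 11 12 7 9 5 6]
After op 3 (reverse): [6 5 9 7 12 11 4 3 10 2 0 13 8 1]
After op 4 (out_shuffle): [6 3 5 10 9 2 7 0 12 13 11 8 4 1]
After op 5 (in_shuffle): [0 6 12 3 13 5 11 10 8 9 4 2 1 7]
Card 4 is at position 10.

Answer: 10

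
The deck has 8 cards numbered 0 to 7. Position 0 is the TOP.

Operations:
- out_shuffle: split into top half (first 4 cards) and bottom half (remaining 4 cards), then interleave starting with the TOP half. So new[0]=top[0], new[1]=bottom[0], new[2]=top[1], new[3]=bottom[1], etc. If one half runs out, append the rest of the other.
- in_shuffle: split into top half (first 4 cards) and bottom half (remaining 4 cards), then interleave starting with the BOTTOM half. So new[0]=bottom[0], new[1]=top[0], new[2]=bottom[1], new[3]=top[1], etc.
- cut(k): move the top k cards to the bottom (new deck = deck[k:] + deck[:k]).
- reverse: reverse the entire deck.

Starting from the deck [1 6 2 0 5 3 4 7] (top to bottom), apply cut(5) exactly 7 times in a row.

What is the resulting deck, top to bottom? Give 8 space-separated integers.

After op 1 (cut(5)): [3 4 7 1 6 2 0 5]
After op 2 (cut(5)): [2 0 5 3 4 7 1 6]
After op 3 (cut(5)): [7 1 6 2 0 5 3 4]
After op 4 (cut(5)): [5 3 4 7 1 6 2 0]
After op 5 (cut(5)): [6 2 0 5 3 4 7 1]
After op 6 (cut(5)): [4 7 1 6 2 0 5 3]
After op 7 (cut(5)): [0 5 3 4 7 1 6 2]

Answer: 0 5 3 4 7 1 6 2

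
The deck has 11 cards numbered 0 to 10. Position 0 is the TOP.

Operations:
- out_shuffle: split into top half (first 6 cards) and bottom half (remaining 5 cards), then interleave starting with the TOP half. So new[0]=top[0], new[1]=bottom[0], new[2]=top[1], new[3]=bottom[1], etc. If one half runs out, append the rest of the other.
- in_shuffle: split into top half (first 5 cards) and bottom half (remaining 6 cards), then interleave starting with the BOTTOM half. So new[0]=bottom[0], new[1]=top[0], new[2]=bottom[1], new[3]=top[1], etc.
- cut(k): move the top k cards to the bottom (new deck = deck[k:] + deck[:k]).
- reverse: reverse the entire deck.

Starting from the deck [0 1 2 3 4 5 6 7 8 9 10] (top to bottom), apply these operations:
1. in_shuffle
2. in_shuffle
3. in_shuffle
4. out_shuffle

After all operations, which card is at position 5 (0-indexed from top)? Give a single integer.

After op 1 (in_shuffle): [5 0 6 1 7 2 8 3 9 4 10]
After op 2 (in_shuffle): [2 5 8 0 3 6 9 1 4 7 10]
After op 3 (in_shuffle): [6 2 9 5 1 8 4 0 7 3 10]
After op 4 (out_shuffle): [6 4 2 0 9 7 5 3 1 10 8]
Position 5: card 7.

Answer: 7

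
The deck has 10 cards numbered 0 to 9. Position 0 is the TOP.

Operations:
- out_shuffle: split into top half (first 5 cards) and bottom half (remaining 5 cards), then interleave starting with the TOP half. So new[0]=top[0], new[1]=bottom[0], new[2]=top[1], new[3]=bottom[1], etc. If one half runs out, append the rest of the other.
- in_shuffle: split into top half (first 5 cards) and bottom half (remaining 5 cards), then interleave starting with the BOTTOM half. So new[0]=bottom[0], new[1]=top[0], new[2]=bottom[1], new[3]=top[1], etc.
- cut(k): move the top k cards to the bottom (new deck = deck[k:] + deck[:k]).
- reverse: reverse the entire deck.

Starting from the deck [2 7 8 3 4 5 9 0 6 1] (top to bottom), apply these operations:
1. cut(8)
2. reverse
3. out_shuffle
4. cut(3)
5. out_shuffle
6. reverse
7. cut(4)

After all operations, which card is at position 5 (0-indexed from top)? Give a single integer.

After op 1 (cut(8)): [6 1 2 7 8 3 4 5 9 0]
After op 2 (reverse): [0 9 5 4 3 8 7 2 1 6]
After op 3 (out_shuffle): [0 8 9 7 5 2 4 1 3 6]
After op 4 (cut(3)): [7 5 2 4 1 3 6 0 8 9]
After op 5 (out_shuffle): [7 3 5 6 2 0 4 8 1 9]
After op 6 (reverse): [9 1 8 4 0 2 6 5 3 7]
After op 7 (cut(4)): [0 2 6 5 3 7 9 1 8 4]
Position 5: card 7.

Answer: 7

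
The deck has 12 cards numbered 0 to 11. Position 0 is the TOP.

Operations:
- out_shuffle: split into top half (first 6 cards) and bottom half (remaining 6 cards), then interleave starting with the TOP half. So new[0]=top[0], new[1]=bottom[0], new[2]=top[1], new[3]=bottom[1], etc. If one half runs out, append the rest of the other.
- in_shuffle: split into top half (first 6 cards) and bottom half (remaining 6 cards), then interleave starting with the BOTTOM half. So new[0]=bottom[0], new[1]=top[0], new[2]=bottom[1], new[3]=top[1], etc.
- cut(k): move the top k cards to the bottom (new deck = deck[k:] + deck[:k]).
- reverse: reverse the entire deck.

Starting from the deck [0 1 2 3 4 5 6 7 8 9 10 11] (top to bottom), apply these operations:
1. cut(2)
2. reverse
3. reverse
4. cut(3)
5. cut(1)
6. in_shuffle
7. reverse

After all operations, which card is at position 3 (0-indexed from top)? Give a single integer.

After op 1 (cut(2)): [2 3 4 5 6 7 8 9 10 11 0 1]
After op 2 (reverse): [1 0 11 10 9 8 7 6 5 4 3 2]
After op 3 (reverse): [2 3 4 5 6 7 8 9 10 11 0 1]
After op 4 (cut(3)): [5 6 7 8 9 10 11 0 1 2 3 4]
After op 5 (cut(1)): [6 7 8 9 10 11 0 1 2 3 4 5]
After op 6 (in_shuffle): [0 6 1 7 2 8 3 9 4 10 5 11]
After op 7 (reverse): [11 5 10 4 9 3 8 2 7 1 6 0]
Position 3: card 4.

Answer: 4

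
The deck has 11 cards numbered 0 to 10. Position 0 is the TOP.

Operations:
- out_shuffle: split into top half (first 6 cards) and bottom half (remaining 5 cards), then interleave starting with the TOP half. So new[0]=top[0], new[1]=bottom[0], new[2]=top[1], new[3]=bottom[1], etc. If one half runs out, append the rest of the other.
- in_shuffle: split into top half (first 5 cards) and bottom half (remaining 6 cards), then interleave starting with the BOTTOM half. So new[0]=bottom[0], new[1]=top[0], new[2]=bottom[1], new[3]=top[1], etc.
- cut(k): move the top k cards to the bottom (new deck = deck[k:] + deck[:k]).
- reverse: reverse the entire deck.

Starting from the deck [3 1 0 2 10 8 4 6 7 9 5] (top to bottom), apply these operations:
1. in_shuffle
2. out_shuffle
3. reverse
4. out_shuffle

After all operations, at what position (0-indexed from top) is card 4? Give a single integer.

After op 1 (in_shuffle): [8 3 4 1 6 0 7 2 9 10 5]
After op 2 (out_shuffle): [8 7 3 2 4 9 1 10 6 5 0]
After op 3 (reverse): [0 5 6 10 1 9 4 2 3 7 8]
After op 4 (out_shuffle): [0 4 5 2 6 3 10 7 1 8 9]
Card 4 is at position 1.

Answer: 1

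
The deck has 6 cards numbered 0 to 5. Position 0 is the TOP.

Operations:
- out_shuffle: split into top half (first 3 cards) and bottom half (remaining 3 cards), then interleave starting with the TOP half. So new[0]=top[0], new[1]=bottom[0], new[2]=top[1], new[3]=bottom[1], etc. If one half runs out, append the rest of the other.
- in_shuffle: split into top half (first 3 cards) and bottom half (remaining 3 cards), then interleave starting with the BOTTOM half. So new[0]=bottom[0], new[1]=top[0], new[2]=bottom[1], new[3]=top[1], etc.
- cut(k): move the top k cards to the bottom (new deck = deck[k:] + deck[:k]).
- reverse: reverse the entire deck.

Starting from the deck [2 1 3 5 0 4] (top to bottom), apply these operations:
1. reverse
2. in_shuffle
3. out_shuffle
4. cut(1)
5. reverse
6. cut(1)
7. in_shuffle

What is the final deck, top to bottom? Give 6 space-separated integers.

Answer: 4 5 0 1 3 2

Derivation:
After op 1 (reverse): [4 0 5 3 1 2]
After op 2 (in_shuffle): [3 4 1 0 2 5]
After op 3 (out_shuffle): [3 0 4 2 1 5]
After op 4 (cut(1)): [0 4 2 1 5 3]
After op 5 (reverse): [3 5 1 2 4 0]
After op 6 (cut(1)): [5 1 2 4 0 3]
After op 7 (in_shuffle): [4 5 0 1 3 2]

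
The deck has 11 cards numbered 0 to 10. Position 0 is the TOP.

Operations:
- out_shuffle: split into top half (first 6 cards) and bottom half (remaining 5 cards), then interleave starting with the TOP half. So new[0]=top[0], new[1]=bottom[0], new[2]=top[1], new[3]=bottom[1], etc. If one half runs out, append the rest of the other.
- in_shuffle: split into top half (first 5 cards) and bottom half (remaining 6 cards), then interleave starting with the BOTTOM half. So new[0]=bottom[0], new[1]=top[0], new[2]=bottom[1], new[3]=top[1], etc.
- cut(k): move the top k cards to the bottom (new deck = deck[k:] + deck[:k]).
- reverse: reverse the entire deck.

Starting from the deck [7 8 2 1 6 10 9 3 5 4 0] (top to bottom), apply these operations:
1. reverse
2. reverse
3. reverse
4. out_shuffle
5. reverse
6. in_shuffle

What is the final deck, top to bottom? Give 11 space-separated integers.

After op 1 (reverse): [0 4 5 3 9 10 6 1 2 8 7]
After op 2 (reverse): [7 8 2 1 6 10 9 3 5 4 0]
After op 3 (reverse): [0 4 5 3 9 10 6 1 2 8 7]
After op 4 (out_shuffle): [0 6 4 1 5 2 3 8 9 7 10]
After op 5 (reverse): [10 7 9 8 3 2 5 1 4 6 0]
After op 6 (in_shuffle): [2 10 5 7 1 9 4 8 6 3 0]

Answer: 2 10 5 7 1 9 4 8 6 3 0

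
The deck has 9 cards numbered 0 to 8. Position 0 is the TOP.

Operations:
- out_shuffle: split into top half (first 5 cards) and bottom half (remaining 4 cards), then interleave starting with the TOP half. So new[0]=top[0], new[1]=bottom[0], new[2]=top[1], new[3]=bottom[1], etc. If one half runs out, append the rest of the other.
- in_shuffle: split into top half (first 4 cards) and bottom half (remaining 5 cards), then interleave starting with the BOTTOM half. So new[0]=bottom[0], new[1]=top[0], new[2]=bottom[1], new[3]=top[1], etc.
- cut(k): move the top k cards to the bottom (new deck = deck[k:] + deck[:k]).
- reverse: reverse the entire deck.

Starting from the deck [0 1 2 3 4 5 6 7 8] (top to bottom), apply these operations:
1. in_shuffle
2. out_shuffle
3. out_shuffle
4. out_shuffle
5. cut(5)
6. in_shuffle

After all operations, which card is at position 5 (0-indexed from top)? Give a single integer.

Answer: 5

Derivation:
After op 1 (in_shuffle): [4 0 5 1 6 2 7 3 8]
After op 2 (out_shuffle): [4 2 0 7 5 3 1 8 6]
After op 3 (out_shuffle): [4 3 2 1 0 8 7 6 5]
After op 4 (out_shuffle): [4 8 3 7 2 6 1 5 0]
After op 5 (cut(5)): [6 1 5 0 4 8 3 7 2]
After op 6 (in_shuffle): [4 6 8 1 3 5 7 0 2]
Position 5: card 5.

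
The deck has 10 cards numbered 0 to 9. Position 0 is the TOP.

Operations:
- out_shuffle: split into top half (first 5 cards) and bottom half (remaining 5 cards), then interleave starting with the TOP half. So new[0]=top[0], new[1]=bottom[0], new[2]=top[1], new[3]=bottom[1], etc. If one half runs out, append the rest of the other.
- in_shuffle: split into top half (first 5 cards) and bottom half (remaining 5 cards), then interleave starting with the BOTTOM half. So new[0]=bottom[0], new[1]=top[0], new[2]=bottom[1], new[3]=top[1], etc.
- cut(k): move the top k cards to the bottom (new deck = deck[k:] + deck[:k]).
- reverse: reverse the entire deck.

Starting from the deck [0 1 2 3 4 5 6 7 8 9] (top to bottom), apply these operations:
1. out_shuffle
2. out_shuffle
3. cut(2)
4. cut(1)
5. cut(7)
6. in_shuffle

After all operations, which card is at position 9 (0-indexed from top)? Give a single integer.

After op 1 (out_shuffle): [0 5 1 6 2 7 3 8 4 9]
After op 2 (out_shuffle): [0 7 5 3 1 8 6 4 2 9]
After op 3 (cut(2)): [5 3 1 8 6 4 2 9 0 7]
After op 4 (cut(1)): [3 1 8 6 4 2 9 0 7 5]
After op 5 (cut(7)): [0 7 5 3 1 8 6 4 2 9]
After op 6 (in_shuffle): [8 0 6 7 4 5 2 3 9 1]
Position 9: card 1.

Answer: 1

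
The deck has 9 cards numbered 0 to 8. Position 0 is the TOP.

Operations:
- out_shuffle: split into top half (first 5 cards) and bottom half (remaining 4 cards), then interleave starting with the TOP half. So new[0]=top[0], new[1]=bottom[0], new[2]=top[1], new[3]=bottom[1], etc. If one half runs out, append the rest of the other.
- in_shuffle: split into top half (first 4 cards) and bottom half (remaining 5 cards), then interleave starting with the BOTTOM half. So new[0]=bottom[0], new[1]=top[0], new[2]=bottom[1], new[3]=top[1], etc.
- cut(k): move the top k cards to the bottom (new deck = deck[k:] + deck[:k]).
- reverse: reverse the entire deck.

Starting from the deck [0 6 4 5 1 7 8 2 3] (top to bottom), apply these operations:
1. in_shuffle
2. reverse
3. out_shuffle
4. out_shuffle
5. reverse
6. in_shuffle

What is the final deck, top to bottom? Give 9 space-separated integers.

Answer: 5 2 4 8 6 7 0 1 3

Derivation:
After op 1 (in_shuffle): [1 0 7 6 8 4 2 5 3]
After op 2 (reverse): [3 5 2 4 8 6 7 0 1]
After op 3 (out_shuffle): [3 6 5 7 2 0 4 1 8]
After op 4 (out_shuffle): [3 0 6 4 5 1 7 8 2]
After op 5 (reverse): [2 8 7 1 5 4 6 0 3]
After op 6 (in_shuffle): [5 2 4 8 6 7 0 1 3]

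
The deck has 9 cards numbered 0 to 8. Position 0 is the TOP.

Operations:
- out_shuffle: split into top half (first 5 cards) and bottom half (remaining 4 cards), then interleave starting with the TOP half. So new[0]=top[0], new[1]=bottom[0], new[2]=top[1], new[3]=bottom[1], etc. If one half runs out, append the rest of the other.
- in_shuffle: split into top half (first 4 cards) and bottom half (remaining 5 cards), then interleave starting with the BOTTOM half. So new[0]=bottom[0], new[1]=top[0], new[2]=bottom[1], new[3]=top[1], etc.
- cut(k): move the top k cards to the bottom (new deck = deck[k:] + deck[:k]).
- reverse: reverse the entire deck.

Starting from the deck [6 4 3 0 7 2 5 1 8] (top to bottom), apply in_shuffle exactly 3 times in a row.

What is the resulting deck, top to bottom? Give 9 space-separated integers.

After op 1 (in_shuffle): [7 6 2 4 5 3 1 0 8]
After op 2 (in_shuffle): [5 7 3 6 1 2 0 4 8]
After op 3 (in_shuffle): [1 5 2 7 0 3 4 6 8]

Answer: 1 5 2 7 0 3 4 6 8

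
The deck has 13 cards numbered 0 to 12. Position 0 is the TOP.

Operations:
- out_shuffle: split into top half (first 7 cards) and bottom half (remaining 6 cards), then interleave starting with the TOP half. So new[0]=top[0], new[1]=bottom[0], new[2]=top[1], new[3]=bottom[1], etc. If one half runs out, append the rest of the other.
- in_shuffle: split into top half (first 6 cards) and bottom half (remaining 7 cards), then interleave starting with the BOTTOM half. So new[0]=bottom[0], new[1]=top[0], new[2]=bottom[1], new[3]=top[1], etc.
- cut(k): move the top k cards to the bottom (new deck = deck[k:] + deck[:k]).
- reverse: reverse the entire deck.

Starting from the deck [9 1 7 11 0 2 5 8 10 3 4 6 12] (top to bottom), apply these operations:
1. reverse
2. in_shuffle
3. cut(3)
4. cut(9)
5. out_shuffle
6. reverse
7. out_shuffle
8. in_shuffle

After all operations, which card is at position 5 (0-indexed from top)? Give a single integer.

Answer: 8

Derivation:
After op 1 (reverse): [12 6 4 3 10 8 5 2 0 11 7 1 9]
After op 2 (in_shuffle): [5 12 2 6 0 4 11 3 7 10 1 8 9]
After op 3 (cut(3)): [6 0 4 11 3 7 10 1 8 9 5 12 2]
After op 4 (cut(9)): [9 5 12 2 6 0 4 11 3 7 10 1 8]
After op 5 (out_shuffle): [9 11 5 3 12 7 2 10 6 1 0 8 4]
After op 6 (reverse): [4 8 0 1 6 10 2 7 12 3 5 11 9]
After op 7 (out_shuffle): [4 7 8 12 0 3 1 5 6 11 10 9 2]
After op 8 (in_shuffle): [1 4 5 7 6 8 11 12 10 0 9 3 2]
Position 5: card 8.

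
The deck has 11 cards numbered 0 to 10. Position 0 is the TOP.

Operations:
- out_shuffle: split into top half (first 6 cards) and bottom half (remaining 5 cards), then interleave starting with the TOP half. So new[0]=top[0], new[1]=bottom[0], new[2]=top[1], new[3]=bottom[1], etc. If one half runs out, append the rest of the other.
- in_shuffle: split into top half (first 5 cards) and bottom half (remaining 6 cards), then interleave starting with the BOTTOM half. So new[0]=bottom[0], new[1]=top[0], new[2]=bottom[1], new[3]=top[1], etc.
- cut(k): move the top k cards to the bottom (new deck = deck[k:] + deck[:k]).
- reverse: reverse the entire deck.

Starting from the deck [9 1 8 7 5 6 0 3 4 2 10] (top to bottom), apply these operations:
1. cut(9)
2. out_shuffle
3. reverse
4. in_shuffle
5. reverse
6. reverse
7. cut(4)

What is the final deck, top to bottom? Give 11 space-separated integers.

After op 1 (cut(9)): [2 10 9 1 8 7 5 6 0 3 4]
After op 2 (out_shuffle): [2 5 10 6 9 0 1 3 8 4 7]
After op 3 (reverse): [7 4 8 3 1 0 9 6 10 5 2]
After op 4 (in_shuffle): [0 7 9 4 6 8 10 3 5 1 2]
After op 5 (reverse): [2 1 5 3 10 8 6 4 9 7 0]
After op 6 (reverse): [0 7 9 4 6 8 10 3 5 1 2]
After op 7 (cut(4)): [6 8 10 3 5 1 2 0 7 9 4]

Answer: 6 8 10 3 5 1 2 0 7 9 4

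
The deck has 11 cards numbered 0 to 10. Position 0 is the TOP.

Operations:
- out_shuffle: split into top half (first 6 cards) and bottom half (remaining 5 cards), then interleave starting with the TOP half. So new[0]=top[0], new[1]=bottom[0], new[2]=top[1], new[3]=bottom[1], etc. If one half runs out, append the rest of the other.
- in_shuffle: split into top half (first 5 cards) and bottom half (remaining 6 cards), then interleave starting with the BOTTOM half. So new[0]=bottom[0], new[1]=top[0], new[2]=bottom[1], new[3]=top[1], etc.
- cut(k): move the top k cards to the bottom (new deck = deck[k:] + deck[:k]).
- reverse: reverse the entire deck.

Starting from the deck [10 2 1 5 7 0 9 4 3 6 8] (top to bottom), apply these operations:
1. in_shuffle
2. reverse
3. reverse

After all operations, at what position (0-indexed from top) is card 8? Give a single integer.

After op 1 (in_shuffle): [0 10 9 2 4 1 3 5 6 7 8]
After op 2 (reverse): [8 7 6 5 3 1 4 2 9 10 0]
After op 3 (reverse): [0 10 9 2 4 1 3 5 6 7 8]
Card 8 is at position 10.

Answer: 10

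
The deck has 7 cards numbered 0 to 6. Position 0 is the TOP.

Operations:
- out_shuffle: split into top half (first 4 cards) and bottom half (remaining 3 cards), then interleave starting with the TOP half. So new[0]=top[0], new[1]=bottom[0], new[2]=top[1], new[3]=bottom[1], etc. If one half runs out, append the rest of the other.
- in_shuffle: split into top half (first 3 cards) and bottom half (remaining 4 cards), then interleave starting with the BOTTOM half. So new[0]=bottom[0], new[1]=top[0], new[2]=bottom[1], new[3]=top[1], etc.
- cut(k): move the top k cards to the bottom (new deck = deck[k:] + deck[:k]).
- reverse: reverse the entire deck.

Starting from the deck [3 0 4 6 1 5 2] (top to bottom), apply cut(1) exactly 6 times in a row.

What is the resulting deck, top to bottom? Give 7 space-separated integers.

Answer: 2 3 0 4 6 1 5

Derivation:
After op 1 (cut(1)): [0 4 6 1 5 2 3]
After op 2 (cut(1)): [4 6 1 5 2 3 0]
After op 3 (cut(1)): [6 1 5 2 3 0 4]
After op 4 (cut(1)): [1 5 2 3 0 4 6]
After op 5 (cut(1)): [5 2 3 0 4 6 1]
After op 6 (cut(1)): [2 3 0 4 6 1 5]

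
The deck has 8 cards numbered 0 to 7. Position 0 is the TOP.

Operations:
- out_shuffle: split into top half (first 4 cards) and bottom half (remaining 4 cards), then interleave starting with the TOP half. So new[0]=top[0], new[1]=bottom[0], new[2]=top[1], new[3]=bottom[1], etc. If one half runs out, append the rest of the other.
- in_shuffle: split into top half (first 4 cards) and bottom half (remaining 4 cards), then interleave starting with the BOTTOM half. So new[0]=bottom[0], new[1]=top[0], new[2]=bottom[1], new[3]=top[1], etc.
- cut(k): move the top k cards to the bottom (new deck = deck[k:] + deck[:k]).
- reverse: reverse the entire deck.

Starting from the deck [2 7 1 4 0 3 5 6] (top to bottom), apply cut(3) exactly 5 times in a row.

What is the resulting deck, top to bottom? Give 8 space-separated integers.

After op 1 (cut(3)): [4 0 3 5 6 2 7 1]
After op 2 (cut(3)): [5 6 2 7 1 4 0 3]
After op 3 (cut(3)): [7 1 4 0 3 5 6 2]
After op 4 (cut(3)): [0 3 5 6 2 7 1 4]
After op 5 (cut(3)): [6 2 7 1 4 0 3 5]

Answer: 6 2 7 1 4 0 3 5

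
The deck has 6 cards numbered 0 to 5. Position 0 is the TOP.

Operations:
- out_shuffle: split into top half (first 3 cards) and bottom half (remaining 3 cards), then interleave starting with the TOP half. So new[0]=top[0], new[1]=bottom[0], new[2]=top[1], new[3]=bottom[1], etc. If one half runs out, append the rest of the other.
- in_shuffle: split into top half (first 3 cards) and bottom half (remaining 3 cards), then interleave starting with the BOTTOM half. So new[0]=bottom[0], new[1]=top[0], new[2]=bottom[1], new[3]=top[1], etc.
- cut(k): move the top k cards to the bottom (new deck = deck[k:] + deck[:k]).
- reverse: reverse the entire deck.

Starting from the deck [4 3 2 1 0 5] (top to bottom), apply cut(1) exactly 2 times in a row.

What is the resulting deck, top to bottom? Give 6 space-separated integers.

After op 1 (cut(1)): [3 2 1 0 5 4]
After op 2 (cut(1)): [2 1 0 5 4 3]

Answer: 2 1 0 5 4 3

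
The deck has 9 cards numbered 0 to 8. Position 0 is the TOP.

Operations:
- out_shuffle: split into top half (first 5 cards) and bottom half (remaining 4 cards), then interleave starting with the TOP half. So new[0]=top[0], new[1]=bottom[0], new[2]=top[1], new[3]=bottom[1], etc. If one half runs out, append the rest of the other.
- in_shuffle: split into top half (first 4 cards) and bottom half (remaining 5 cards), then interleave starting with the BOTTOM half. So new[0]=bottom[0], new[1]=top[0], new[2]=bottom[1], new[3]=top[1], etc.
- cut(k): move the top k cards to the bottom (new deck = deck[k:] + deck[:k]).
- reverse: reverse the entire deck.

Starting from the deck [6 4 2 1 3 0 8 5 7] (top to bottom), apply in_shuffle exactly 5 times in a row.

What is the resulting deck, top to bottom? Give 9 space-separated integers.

After op 1 (in_shuffle): [3 6 0 4 8 2 5 1 7]
After op 2 (in_shuffle): [8 3 2 6 5 0 1 4 7]
After op 3 (in_shuffle): [5 8 0 3 1 2 4 6 7]
After op 4 (in_shuffle): [1 5 2 8 4 0 6 3 7]
After op 5 (in_shuffle): [4 1 0 5 6 2 3 8 7]

Answer: 4 1 0 5 6 2 3 8 7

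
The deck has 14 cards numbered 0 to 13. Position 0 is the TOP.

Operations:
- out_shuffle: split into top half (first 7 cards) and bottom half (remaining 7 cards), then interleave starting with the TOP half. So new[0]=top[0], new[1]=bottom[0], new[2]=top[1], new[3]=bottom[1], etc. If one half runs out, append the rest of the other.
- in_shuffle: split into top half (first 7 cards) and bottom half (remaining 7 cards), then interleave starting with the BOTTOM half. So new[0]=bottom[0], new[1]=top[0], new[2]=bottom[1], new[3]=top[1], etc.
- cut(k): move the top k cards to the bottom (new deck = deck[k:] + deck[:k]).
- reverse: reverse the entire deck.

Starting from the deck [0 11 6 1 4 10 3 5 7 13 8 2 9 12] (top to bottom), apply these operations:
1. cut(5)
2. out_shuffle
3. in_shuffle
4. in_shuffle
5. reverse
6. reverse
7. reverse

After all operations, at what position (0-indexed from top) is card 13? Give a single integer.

After op 1 (cut(5)): [10 3 5 7 13 8 2 9 12 0 11 6 1 4]
After op 2 (out_shuffle): [10 9 3 12 5 0 7 11 13 6 8 1 2 4]
After op 3 (in_shuffle): [11 10 13 9 6 3 8 12 1 5 2 0 4 7]
After op 4 (in_shuffle): [12 11 1 10 5 13 2 9 0 6 4 3 7 8]
After op 5 (reverse): [8 7 3 4 6 0 9 2 13 5 10 1 11 12]
After op 6 (reverse): [12 11 1 10 5 13 2 9 0 6 4 3 7 8]
After op 7 (reverse): [8 7 3 4 6 0 9 2 13 5 10 1 11 12]
Card 13 is at position 8.

Answer: 8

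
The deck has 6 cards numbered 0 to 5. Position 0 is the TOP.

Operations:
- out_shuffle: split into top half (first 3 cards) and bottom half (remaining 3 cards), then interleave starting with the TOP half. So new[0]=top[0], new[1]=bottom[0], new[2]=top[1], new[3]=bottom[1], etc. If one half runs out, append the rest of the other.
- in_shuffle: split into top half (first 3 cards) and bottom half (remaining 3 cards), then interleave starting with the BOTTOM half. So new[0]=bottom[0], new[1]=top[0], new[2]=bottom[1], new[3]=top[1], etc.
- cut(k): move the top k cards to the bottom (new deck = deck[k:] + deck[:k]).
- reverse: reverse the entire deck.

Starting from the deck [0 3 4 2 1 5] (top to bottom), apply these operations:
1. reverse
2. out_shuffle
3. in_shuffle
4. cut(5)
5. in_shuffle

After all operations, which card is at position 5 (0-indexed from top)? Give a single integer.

After op 1 (reverse): [5 1 2 4 3 0]
After op 2 (out_shuffle): [5 4 1 3 2 0]
After op 3 (in_shuffle): [3 5 2 4 0 1]
After op 4 (cut(5)): [1 3 5 2 4 0]
After op 5 (in_shuffle): [2 1 4 3 0 5]
Position 5: card 5.

Answer: 5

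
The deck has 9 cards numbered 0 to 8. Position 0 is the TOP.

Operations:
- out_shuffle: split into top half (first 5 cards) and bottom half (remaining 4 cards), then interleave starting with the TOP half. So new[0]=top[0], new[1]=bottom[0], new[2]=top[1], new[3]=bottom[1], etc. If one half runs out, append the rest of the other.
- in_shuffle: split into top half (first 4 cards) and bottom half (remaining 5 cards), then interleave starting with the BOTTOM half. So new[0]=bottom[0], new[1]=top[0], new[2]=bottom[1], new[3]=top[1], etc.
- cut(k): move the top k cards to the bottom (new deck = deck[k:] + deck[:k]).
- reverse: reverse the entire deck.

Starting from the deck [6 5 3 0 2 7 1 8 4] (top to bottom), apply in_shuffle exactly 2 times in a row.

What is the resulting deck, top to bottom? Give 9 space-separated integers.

After op 1 (in_shuffle): [2 6 7 5 1 3 8 0 4]
After op 2 (in_shuffle): [1 2 3 6 8 7 0 5 4]

Answer: 1 2 3 6 8 7 0 5 4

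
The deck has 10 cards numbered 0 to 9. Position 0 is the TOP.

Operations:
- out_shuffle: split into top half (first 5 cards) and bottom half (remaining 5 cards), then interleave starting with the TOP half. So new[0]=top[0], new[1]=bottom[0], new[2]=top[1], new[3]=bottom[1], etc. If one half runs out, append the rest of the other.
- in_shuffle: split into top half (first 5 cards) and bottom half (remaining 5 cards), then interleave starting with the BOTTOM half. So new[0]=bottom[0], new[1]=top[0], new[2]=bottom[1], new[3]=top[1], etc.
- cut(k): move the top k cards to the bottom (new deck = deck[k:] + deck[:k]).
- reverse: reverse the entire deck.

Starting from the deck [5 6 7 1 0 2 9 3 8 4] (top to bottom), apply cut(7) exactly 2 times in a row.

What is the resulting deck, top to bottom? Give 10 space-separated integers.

Answer: 0 2 9 3 8 4 5 6 7 1

Derivation:
After op 1 (cut(7)): [3 8 4 5 6 7 1 0 2 9]
After op 2 (cut(7)): [0 2 9 3 8 4 5 6 7 1]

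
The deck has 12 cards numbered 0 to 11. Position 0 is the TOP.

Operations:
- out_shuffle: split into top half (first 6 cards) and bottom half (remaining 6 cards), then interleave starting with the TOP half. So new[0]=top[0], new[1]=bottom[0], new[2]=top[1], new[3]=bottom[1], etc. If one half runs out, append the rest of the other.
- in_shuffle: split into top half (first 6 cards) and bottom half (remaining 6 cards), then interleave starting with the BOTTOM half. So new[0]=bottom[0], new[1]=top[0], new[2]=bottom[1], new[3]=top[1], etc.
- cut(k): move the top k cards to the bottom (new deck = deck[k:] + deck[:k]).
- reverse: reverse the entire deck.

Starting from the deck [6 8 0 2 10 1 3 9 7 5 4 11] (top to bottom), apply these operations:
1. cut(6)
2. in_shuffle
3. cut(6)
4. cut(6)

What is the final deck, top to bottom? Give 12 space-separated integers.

After op 1 (cut(6)): [3 9 7 5 4 11 6 8 0 2 10 1]
After op 2 (in_shuffle): [6 3 8 9 0 7 2 5 10 4 1 11]
After op 3 (cut(6)): [2 5 10 4 1 11 6 3 8 9 0 7]
After op 4 (cut(6)): [6 3 8 9 0 7 2 5 10 4 1 11]

Answer: 6 3 8 9 0 7 2 5 10 4 1 11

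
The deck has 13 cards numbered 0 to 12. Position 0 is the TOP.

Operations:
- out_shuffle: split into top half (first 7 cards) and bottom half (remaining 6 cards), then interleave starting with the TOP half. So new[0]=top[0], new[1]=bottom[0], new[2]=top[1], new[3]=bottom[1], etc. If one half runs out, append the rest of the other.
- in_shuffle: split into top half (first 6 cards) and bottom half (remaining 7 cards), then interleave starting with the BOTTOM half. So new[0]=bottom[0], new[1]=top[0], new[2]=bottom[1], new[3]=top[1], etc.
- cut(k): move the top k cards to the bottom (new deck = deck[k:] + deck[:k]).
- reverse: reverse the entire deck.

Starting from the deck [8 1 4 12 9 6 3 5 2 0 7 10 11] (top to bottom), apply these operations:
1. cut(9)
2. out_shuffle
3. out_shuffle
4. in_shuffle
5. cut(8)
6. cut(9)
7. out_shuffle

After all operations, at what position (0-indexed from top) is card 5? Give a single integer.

After op 1 (cut(9)): [0 7 10 11 8 1 4 12 9 6 3 5 2]
After op 2 (out_shuffle): [0 12 7 9 10 6 11 3 8 5 1 2 4]
After op 3 (out_shuffle): [0 3 12 8 7 5 9 1 10 2 6 4 11]
After op 4 (in_shuffle): [9 0 1 3 10 12 2 8 6 7 4 5 11]
After op 5 (cut(8)): [6 7 4 5 11 9 0 1 3 10 12 2 8]
After op 6 (cut(9)): [10 12 2 8 6 7 4 5 11 9 0 1 3]
After op 7 (out_shuffle): [10 5 12 11 2 9 8 0 6 1 7 3 4]
Card 5 is at position 1.

Answer: 1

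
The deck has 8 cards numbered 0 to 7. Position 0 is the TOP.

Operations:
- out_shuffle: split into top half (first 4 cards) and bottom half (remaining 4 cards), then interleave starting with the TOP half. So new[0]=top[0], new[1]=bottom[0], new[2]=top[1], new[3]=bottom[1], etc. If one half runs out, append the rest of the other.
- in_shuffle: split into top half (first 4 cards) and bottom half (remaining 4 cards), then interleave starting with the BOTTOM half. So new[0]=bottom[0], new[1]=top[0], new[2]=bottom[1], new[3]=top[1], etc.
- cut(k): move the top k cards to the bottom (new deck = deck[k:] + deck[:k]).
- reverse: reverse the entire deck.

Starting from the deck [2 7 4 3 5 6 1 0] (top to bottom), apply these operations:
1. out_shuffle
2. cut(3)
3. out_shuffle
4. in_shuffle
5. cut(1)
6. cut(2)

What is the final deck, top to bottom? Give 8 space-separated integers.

Answer: 0 3 4 7 2 1 6 5

Derivation:
After op 1 (out_shuffle): [2 5 7 6 4 1 3 0]
After op 2 (cut(3)): [6 4 1 3 0 2 5 7]
After op 3 (out_shuffle): [6 0 4 2 1 5 3 7]
After op 4 (in_shuffle): [1 6 5 0 3 4 7 2]
After op 5 (cut(1)): [6 5 0 3 4 7 2 1]
After op 6 (cut(2)): [0 3 4 7 2 1 6 5]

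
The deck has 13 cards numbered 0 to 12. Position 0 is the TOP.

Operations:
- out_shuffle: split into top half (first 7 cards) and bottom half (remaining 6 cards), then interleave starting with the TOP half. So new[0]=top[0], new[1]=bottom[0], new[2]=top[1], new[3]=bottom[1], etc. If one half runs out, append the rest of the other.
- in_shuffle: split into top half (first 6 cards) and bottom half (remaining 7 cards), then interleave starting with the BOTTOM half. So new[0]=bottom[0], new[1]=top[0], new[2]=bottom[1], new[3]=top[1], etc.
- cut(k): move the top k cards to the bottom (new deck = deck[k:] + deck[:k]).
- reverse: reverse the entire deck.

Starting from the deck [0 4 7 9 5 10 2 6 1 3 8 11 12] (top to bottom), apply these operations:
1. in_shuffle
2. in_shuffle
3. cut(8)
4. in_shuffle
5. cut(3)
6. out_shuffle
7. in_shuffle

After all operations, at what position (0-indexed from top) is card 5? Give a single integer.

After op 1 (in_shuffle): [2 0 6 4 1 7 3 9 8 5 11 10 12]
After op 2 (in_shuffle): [3 2 9 0 8 6 5 4 11 1 10 7 12]
After op 3 (cut(8)): [11 1 10 7 12 3 2 9 0 8 6 5 4]
After op 4 (in_shuffle): [2 11 9 1 0 10 8 7 6 12 5 3 4]
After op 5 (cut(3)): [1 0 10 8 7 6 12 5 3 4 2 11 9]
After op 6 (out_shuffle): [1 5 0 3 10 4 8 2 7 11 6 9 12]
After op 7 (in_shuffle): [8 1 2 5 7 0 11 3 6 10 9 4 12]
Card 5 is at position 3.

Answer: 3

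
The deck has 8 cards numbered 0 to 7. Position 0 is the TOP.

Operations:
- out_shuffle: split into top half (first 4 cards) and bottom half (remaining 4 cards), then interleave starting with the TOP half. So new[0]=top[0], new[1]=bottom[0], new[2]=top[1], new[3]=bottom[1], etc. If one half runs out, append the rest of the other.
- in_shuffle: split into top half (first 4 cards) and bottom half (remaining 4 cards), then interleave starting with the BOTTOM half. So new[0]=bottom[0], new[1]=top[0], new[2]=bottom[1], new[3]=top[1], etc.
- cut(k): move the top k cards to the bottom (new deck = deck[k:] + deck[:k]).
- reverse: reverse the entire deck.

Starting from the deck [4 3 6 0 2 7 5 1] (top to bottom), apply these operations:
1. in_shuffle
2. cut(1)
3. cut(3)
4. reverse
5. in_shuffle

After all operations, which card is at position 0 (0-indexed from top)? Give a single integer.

After op 1 (in_shuffle): [2 4 7 3 5 6 1 0]
After op 2 (cut(1)): [4 7 3 5 6 1 0 2]
After op 3 (cut(3)): [5 6 1 0 2 4 7 3]
After op 4 (reverse): [3 7 4 2 0 1 6 5]
After op 5 (in_shuffle): [0 3 1 7 6 4 5 2]
Position 0: card 0.

Answer: 0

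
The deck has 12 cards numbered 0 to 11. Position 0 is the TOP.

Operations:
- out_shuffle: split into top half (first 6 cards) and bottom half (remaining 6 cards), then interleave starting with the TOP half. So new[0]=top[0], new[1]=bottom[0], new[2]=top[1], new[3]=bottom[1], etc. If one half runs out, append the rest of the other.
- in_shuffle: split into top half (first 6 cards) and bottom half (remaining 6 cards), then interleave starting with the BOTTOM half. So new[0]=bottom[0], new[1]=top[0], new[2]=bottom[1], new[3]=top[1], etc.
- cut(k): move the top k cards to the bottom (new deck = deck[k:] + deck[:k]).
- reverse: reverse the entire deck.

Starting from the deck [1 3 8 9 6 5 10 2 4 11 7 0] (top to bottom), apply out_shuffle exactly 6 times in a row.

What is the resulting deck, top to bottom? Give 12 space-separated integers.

Answer: 1 5 7 6 11 9 4 8 2 3 10 0

Derivation:
After op 1 (out_shuffle): [1 10 3 2 8 4 9 11 6 7 5 0]
After op 2 (out_shuffle): [1 9 10 11 3 6 2 7 8 5 4 0]
After op 3 (out_shuffle): [1 2 9 7 10 8 11 5 3 4 6 0]
After op 4 (out_shuffle): [1 11 2 5 9 3 7 4 10 6 8 0]
After op 5 (out_shuffle): [1 7 11 4 2 10 5 6 9 8 3 0]
After op 6 (out_shuffle): [1 5 7 6 11 9 4 8 2 3 10 0]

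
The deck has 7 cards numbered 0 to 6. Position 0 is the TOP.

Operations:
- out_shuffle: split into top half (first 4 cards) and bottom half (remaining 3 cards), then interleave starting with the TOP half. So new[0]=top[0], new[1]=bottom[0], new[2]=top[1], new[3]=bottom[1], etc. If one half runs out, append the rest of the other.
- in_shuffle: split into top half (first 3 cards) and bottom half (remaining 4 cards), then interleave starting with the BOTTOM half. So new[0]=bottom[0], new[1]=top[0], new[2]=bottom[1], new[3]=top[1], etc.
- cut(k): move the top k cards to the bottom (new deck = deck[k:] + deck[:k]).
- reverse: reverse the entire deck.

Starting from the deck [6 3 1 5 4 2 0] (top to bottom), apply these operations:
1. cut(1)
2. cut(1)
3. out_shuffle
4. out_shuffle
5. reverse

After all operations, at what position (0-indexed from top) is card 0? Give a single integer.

Answer: 4

Derivation:
After op 1 (cut(1)): [3 1 5 4 2 0 6]
After op 2 (cut(1)): [1 5 4 2 0 6 3]
After op 3 (out_shuffle): [1 0 5 6 4 3 2]
After op 4 (out_shuffle): [1 4 0 3 5 2 6]
After op 5 (reverse): [6 2 5 3 0 4 1]
Card 0 is at position 4.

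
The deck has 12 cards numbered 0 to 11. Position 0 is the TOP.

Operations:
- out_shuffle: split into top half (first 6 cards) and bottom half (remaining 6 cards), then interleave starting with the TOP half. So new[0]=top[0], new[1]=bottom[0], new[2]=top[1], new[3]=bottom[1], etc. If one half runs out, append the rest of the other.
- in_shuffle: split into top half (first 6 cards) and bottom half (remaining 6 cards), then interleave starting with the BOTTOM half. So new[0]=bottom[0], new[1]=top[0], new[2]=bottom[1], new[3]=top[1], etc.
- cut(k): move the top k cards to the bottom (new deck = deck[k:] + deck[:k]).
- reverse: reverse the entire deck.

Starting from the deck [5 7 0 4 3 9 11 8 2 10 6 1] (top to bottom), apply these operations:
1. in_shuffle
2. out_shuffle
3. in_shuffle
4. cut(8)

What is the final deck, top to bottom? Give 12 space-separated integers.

Answer: 0 8 9 6 7 11 3 10 2 5 1 4

Derivation:
After op 1 (in_shuffle): [11 5 8 7 2 0 10 4 6 3 1 9]
After op 2 (out_shuffle): [11 10 5 4 8 6 7 3 2 1 0 9]
After op 3 (in_shuffle): [7 11 3 10 2 5 1 4 0 8 9 6]
After op 4 (cut(8)): [0 8 9 6 7 11 3 10 2 5 1 4]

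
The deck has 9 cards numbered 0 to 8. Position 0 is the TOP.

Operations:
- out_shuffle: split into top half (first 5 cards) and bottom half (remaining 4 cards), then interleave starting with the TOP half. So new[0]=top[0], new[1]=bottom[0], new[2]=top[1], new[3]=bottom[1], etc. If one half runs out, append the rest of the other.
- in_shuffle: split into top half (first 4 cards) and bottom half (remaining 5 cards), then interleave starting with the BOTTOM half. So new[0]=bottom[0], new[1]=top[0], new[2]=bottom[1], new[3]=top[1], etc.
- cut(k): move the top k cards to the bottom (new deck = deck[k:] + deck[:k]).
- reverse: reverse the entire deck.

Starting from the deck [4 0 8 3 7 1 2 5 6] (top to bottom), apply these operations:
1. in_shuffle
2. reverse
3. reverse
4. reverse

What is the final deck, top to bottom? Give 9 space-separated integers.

Answer: 6 3 5 8 2 0 1 4 7

Derivation:
After op 1 (in_shuffle): [7 4 1 0 2 8 5 3 6]
After op 2 (reverse): [6 3 5 8 2 0 1 4 7]
After op 3 (reverse): [7 4 1 0 2 8 5 3 6]
After op 4 (reverse): [6 3 5 8 2 0 1 4 7]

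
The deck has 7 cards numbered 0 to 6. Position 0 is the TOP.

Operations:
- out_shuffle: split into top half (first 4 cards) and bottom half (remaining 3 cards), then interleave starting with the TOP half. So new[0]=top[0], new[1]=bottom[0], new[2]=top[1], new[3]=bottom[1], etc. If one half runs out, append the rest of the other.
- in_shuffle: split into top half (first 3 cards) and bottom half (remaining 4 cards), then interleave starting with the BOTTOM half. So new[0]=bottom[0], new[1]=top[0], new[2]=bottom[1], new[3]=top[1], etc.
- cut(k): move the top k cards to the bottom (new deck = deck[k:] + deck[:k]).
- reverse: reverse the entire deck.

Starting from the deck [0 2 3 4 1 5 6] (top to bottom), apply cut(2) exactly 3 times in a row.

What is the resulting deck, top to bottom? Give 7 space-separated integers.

After op 1 (cut(2)): [3 4 1 5 6 0 2]
After op 2 (cut(2)): [1 5 6 0 2 3 4]
After op 3 (cut(2)): [6 0 2 3 4 1 5]

Answer: 6 0 2 3 4 1 5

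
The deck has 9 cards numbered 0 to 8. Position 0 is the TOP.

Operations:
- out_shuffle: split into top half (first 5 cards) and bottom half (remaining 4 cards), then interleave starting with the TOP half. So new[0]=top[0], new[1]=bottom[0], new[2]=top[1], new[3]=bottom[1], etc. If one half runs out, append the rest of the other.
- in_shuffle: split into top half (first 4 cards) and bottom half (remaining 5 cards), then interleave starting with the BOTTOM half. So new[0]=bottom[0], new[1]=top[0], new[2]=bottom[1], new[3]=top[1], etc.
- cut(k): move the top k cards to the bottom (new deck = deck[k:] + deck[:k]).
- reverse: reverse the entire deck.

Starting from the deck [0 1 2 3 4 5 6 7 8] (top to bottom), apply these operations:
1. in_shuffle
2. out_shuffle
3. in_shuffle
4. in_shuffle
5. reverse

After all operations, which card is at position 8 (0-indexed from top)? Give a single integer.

Answer: 1

Derivation:
After op 1 (in_shuffle): [4 0 5 1 6 2 7 3 8]
After op 2 (out_shuffle): [4 2 0 7 5 3 1 8 6]
After op 3 (in_shuffle): [5 4 3 2 1 0 8 7 6]
After op 4 (in_shuffle): [1 5 0 4 8 3 7 2 6]
After op 5 (reverse): [6 2 7 3 8 4 0 5 1]
Position 8: card 1.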